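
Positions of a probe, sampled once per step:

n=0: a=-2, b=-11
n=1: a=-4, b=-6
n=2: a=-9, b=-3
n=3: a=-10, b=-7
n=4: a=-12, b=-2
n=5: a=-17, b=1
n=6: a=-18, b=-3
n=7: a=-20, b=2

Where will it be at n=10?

Differencing gives (-2, +5), (-5, +3), (-1, -4), (-2, +5), (-5, +3), (-1, -4), (-2, +5). This is the pattern (-2, +5), (-5, +3), (-1, -4) repeated.
step 8: apply (-5, +3) → a=-25, b=5
step 9: apply (-1, -4) → a=-26, b=1
step 10: apply (-2, +5) → a=-28, b=6

a=-28, b=6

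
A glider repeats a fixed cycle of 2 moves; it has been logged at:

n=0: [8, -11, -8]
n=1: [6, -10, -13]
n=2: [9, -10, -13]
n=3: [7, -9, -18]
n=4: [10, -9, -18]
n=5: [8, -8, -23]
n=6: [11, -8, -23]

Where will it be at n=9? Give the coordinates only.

The moves between consecutive positions are [-2, +1, -5], [+3, +0, +0], [-2, +1, -5], [+3, +0, +0], [-2, +1, -5], [+3, +0, +0]; they repeat the 2-cycle [[-2, +1, -5], [+3, +0, +0]].
step 7: apply [-2, +1, -5] → [9, -7, -28]
step 8: apply [+3, +0, +0] → [12, -7, -28]
step 9: apply [-2, +1, -5] → [10, -6, -33]

[10, -6, -33]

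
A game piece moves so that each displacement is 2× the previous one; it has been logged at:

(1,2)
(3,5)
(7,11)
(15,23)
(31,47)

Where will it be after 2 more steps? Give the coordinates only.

The jumps are (+2,+3), (+4,+6), (+8,+12), (+16,+24) — a geometric progression with ratio 2.
step 5: (31,47) + (+32,+48) → (63,95)
step 6: (63,95) + (+64,+96) → (127,191)

(127,191)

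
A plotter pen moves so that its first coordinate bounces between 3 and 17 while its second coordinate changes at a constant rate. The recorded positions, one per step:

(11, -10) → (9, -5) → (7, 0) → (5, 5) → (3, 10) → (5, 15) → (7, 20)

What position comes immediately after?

(9, 25)

The first coordinate reflects between 3 and 17, moving 2 per step.
  step 7: 7 → 9
The second coordinate changes by +5 each step: at step 7 it is 25.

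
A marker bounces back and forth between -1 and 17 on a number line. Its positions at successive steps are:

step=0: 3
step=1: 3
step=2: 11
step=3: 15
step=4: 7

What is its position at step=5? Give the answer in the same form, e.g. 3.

The value reflects between -1 and 17, moving 8 per step.
  step 5: 7 → -1

-1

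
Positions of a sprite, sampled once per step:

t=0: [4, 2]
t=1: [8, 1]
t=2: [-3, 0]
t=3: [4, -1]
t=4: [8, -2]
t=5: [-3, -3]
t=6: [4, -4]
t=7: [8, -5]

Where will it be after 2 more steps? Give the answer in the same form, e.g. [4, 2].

The first coordinate repeats the cycle [4, 8, -3] with period 3; step 9 mod 3 = 0, giving 4.
The second coordinate changes by -1 each step, so at step 9 it is 2 + 9·(-1) = -7.

[4, -7]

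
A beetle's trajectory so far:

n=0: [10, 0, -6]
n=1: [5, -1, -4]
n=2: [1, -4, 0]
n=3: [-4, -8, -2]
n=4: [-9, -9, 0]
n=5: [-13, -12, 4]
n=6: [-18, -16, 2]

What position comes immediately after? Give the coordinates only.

[-23, -17, 4]

Differencing gives [-5, -1, +2], [-4, -3, +4], [-5, -4, -2], [-5, -1, +2], [-4, -3, +4], [-5, -4, -2]. This is the pattern [-5, -1, +2], [-4, -3, +4], [-5, -4, -2] repeated.
step 7: apply [-5, -1, +2] → [-23, -17, 4]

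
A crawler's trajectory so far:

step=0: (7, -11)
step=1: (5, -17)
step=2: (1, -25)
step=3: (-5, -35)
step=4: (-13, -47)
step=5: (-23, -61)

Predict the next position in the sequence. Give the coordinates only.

(-35, -77)

First differences are (-2, -6), (-4, -8), (-6, -10), (-8, -12), (-10, -14); their common second difference is (-2, -2) (constant acceleration).
step 6: (-23, -61) + (-12, -16) → (-35, -77)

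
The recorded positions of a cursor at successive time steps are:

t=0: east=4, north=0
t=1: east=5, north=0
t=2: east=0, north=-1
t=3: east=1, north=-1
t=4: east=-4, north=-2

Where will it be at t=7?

Differencing gives (+1, +0), (-5, -1), (+1, +0), (-5, -1). This is the pattern (+1, +0), (-5, -1) repeated.
step 5: apply (+1, +0) → east=-3, north=-2
step 6: apply (-5, -1) → east=-8, north=-3
step 7: apply (+1, +0) → east=-7, north=-3

east=-7, north=-3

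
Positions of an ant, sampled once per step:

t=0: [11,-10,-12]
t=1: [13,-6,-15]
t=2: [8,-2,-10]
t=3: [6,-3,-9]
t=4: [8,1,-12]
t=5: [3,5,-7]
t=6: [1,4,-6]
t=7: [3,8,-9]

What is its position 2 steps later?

[-4,11,-3]

Step-to-step displacements: [+2,+4,-3], [-5,+4,+5], [-2,-1,+1], [+2,+4,-3], [-5,+4,+5], [-2,-1,+1], [+2,+4,-3] — a repeating cycle of length 3.
step 8: apply [-5,+4,+5] → [-2,12,-4]
step 9: apply [-2,-1,+1] → [-4,11,-3]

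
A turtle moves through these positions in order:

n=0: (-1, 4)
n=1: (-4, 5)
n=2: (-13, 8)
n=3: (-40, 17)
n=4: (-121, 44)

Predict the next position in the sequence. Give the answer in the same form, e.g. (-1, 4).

(-364, 125)

Consecutive displacements (-3, +1), (-9, +3), (-27, +9), (-81, +27) scale by a factor of 3 each step.
step 5: (-121, 44) + (-243, +81) → (-364, 125)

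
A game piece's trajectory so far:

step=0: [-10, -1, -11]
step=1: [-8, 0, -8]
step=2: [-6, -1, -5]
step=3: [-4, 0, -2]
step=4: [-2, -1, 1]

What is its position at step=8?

[6, -1, 13]

The first coordinate changes by +2 each step, so at step 8 it is -10 + 8·(2) = 6.
The second coordinate repeats the cycle [-1, 0] with period 2; step 8 mod 2 = 0, giving -1.
The third coordinate changes by +3 each step, so at step 8 it is -11 + 8·(3) = 13.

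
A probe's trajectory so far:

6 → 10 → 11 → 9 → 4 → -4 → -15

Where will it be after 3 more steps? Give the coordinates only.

-66

Successive displacements: +4, +1, -2, -5, -8, -11 — each changes by -3.
step 7: -15 − 14 → -29
step 8: -29 − 17 → -46
step 9: -46 − 20 → -66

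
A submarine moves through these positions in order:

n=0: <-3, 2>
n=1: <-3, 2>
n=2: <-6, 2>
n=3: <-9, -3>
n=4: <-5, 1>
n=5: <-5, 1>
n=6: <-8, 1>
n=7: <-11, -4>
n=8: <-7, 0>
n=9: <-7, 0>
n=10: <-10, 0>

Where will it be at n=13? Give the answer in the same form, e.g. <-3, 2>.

<-9, -1>

The moves between consecutive positions are <+0, +0>, <-3, +0>, <-3, -5>, <+4, +4>, <+0, +0>, <-3, +0>, <-3, -5>, <+4, +4>, <+0, +0>, <-3, +0>; they repeat the 4-cycle [<+0, +0>, <-3, +0>, <-3, -5>, <+4, +4>].
step 11: apply <-3, -5> → <-13, -5>
step 12: apply <+4, +4> → <-9, -1>
step 13: apply <+0, +0> → <-9, -1>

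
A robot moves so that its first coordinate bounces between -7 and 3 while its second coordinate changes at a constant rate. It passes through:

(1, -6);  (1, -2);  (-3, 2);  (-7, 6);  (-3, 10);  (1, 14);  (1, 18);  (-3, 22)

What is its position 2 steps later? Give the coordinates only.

(-3, 30)

The first coordinate travels 4 per step and bounces off the walls at -7 and 3.
  step 8: -3 → -7
  step 9: -7 → -3
The second coordinate changes by +4 each step: at step 9 it is 30.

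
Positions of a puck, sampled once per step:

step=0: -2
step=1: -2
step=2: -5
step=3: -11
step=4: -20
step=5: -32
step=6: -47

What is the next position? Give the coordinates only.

-65

First differences are +0, -3, -6, -9, -12, -15; their common second difference is -3 (constant acceleration).
step 7: -47 − 18 → -65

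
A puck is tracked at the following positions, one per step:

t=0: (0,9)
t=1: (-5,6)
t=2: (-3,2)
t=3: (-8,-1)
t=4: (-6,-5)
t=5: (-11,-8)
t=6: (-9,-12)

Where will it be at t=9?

The moves between consecutive positions are (-5,-3), (+2,-4), (-5,-3), (+2,-4), (-5,-3), (+2,-4); they repeat the 2-cycle [(-5,-3), (+2,-4)].
step 7: apply (-5,-3) → (-14,-15)
step 8: apply (+2,-4) → (-12,-19)
step 9: apply (-5,-3) → (-17,-22)

(-17,-22)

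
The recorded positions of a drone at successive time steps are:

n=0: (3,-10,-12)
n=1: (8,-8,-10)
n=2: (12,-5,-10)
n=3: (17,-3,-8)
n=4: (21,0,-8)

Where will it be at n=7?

(35,7,-4)

Differencing gives (+5,+2,+2), (+4,+3,+0), (+5,+2,+2), (+4,+3,+0). This is the pattern (+5,+2,+2), (+4,+3,+0) repeated.
step 5: apply (+5,+2,+2) → (26,2,-6)
step 6: apply (+4,+3,+0) → (30,5,-6)
step 7: apply (+5,+2,+2) → (35,7,-4)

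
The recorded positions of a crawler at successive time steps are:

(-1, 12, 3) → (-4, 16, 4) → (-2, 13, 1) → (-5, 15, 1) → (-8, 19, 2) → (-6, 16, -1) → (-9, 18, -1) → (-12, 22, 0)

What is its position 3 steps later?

(-16, 25, -2)

The moves between consecutive positions are (-3, +4, +1), (+2, -3, -3), (-3, +2, +0), (-3, +4, +1), (+2, -3, -3), (-3, +2, +0), (-3, +4, +1); they repeat the 3-cycle [(-3, +4, +1), (+2, -3, -3), (-3, +2, +0)].
step 8: apply (+2, -3, -3) → (-10, 19, -3)
step 9: apply (-3, +2, +0) → (-13, 21, -3)
step 10: apply (-3, +4, +1) → (-16, 25, -2)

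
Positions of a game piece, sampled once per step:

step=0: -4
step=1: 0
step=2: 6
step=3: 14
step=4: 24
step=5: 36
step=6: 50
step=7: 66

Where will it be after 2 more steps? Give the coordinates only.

104

Successive displacements: +4, +6, +8, +10, +12, +14, +16 — each changes by +2.
step 8: 66 + 18 → 84
step 9: 84 + 20 → 104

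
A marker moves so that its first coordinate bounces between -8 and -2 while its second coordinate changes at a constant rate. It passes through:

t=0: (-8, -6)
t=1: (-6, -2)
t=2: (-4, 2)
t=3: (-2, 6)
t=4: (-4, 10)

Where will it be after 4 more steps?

The first coordinate reflects between -8 and -2, moving 2 per step.
  step 5: -4 → -6
  step 6: -6 → -8
  step 7: -8 → -6
  step 8: -6 → -4
The second coordinate changes by +4 each step: at step 8 it is 26.

(-4, 26)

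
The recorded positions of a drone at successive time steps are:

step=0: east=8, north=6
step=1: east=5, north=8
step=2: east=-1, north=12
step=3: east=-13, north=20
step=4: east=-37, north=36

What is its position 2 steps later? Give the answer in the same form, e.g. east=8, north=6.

east=-181, north=132

The jumps are (-3,+2), (-6,+4), (-12,+8), (-24,+16) — a geometric progression with ratio 2.
step 5: east=-37, north=36 + (-48,+32) → east=-85, north=68
step 6: east=-85, north=68 + (-96,+64) → east=-181, north=132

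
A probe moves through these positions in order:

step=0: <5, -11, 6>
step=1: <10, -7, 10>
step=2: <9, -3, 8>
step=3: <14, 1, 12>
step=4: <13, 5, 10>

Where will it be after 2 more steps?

<17, 13, 12>

Differencing gives <+5, +4, +4>, <-1, +4, -2>, <+5, +4, +4>, <-1, +4, -2>. This is the pattern <+5, +4, +4>, <-1, +4, -2> repeated.
step 5: apply <+5, +4, +4> → <18, 9, 14>
step 6: apply <-1, +4, -2> → <17, 13, 12>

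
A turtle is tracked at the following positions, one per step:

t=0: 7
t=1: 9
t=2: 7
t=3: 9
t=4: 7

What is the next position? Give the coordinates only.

The jumps are +2, -2, +2, -2 — a geometric progression with ratio -1.
step 5: 7 + 2 → 9

9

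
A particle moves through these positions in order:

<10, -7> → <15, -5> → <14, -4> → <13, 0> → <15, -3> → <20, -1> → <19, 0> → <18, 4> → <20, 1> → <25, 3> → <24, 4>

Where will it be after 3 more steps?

Step-to-step displacements: <+5, +2>, <-1, +1>, <-1, +4>, <+2, -3>, <+5, +2>, <-1, +1>, <-1, +4>, <+2, -3>, <+5, +2>, <-1, +1> — a repeating cycle of length 4.
step 11: apply <-1, +4> → <23, 8>
step 12: apply <+2, -3> → <25, 5>
step 13: apply <+5, +2> → <30, 7>

<30, 7>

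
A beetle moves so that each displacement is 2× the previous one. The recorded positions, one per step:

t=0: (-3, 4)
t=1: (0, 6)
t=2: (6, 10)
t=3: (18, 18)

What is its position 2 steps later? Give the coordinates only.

(90, 66)

Step-to-step displacements: (+3, +2), (+6, +4), (+12, +8); each is 2× the previous.
step 4: (18, 18) + (+24, +16) → (42, 34)
step 5: (42, 34) + (+48, +32) → (90, 66)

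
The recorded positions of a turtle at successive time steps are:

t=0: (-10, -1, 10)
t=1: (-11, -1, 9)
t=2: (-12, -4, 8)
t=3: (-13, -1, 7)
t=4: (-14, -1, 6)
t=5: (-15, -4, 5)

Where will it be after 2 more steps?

(-17, -1, 3)

First: linear, -1 per step → -17 at step 7.
Second: cycles through -1, -1, -4 every 3 steps. Step 7 lands at position 1 of the cycle → -1.
Third: linear, -1 per step → 3 at step 7.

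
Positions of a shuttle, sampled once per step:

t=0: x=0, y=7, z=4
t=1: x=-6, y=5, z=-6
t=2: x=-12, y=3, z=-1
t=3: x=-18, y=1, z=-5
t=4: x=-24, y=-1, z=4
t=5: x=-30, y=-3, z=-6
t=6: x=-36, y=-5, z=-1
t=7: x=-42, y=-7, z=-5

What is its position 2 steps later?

The x coordinate changes by -6 each step, so at step 9 it is 0 + 9·(-6) = -54.
The y coordinate changes by -2 each step, so at step 9 it is 7 + 9·(-2) = -11.
The z coordinate repeats the cycle [4, -6, -1, -5] with period 4; step 9 mod 4 = 1, giving -6.

x=-54, y=-11, z=-6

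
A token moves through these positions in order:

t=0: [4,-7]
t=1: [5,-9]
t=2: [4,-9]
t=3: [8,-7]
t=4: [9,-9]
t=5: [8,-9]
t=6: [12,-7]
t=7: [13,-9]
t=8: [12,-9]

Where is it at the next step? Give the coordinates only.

[16,-7]

The moves between consecutive positions are [+1,-2], [-1,+0], [+4,+2], [+1,-2], [-1,+0], [+4,+2], [+1,-2], [-1,+0]; they repeat the 3-cycle [[+1,-2], [-1,+0], [+4,+2]].
step 9: apply [+4,+2] → [16,-7]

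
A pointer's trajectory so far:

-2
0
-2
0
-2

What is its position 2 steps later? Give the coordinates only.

-2

Step-to-step displacements: +2, -2, +2, -2; each is -1× the previous.
step 5: -2 + 2 → 0
step 6: 0 − 2 → -2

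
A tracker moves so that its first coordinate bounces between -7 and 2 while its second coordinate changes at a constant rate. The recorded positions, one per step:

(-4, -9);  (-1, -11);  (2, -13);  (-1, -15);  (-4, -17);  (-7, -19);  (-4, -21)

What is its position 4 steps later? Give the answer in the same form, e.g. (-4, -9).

(-4, -29)

The first coordinate travels 3 per step and bounces off the walls at -7 and 2.
  step 7: -4 → -1
  step 8: -1 → 2
  step 9: 2 → -1
  step 10: -1 → -4
The second coordinate changes by -2 each step: at step 10 it is -29.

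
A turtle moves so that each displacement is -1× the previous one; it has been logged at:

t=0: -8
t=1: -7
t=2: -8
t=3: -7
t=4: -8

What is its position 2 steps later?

-8

Consecutive displacements +1, -1, +1, -1 scale by a factor of -1 each step.
step 5: -8 + 1 → -7
step 6: -7 − 1 → -8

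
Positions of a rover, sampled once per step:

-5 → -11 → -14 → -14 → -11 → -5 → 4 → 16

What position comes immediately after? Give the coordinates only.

Successive displacements: -6, -3, +0, +3, +6, +9, +12 — each changes by +3.
step 8: 16 + 15 → 31

31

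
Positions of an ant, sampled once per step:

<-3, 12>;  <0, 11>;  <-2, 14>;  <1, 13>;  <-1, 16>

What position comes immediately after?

<2, 15>

Step-to-step displacements: <+3, -1>, <-2, +3>, <+3, -1>, <-2, +3> — a repeating cycle of length 2.
step 5: apply <+3, -1> → <2, 15>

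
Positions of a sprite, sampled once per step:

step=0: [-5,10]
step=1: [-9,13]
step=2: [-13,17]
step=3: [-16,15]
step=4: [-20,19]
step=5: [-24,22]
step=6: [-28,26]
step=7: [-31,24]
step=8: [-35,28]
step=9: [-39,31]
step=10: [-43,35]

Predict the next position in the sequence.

The moves between consecutive positions are [-4,+3], [-4,+4], [-3,-2], [-4,+4], [-4,+3], [-4,+4], [-3,-2], [-4,+4], [-4,+3], [-4,+4]; they repeat the 4-cycle [[-4,+3], [-4,+4], [-3,-2], [-4,+4]].
step 11: apply [-3,-2] → [-46,33]

[-46,33]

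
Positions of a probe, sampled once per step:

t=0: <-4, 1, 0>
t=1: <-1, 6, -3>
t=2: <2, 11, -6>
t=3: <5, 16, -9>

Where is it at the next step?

Each step adds <+3, +5, -3> to the position.
step 4: <5, 16, -9> + <+3, +5, -3> → <8, 21, -12>

<8, 21, -12>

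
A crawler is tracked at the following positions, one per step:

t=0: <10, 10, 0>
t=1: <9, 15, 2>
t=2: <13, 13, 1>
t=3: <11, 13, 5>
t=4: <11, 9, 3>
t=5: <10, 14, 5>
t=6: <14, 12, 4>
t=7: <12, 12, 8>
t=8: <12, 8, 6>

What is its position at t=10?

The moves between consecutive positions are <-1, +5, +2>, <+4, -2, -1>, <-2, +0, +4>, <+0, -4, -2>, <-1, +5, +2>, <+4, -2, -1>, <-2, +0, +4>, <+0, -4, -2>; they repeat the 4-cycle [<-1, +5, +2>, <+4, -2, -1>, <-2, +0, +4>, <+0, -4, -2>].
step 9: apply <-1, +5, +2> → <11, 13, 8>
step 10: apply <+4, -2, -1> → <15, 11, 7>

<15, 11, 7>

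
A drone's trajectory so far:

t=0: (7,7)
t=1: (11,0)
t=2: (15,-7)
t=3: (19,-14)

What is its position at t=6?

(31,-35)

Constant displacement of (+4,-7) per step.
step 4: (19,-14) + (+4,-7) → (23,-21)
step 5: (23,-21) + (+4,-7) → (27,-28)
step 6: (27,-28) + (+4,-7) → (31,-35)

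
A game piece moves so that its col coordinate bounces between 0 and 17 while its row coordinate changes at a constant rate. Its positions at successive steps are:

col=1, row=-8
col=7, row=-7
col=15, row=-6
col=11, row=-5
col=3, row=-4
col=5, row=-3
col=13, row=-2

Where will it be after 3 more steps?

col=3, row=1

The col coordinate reflects between 0 and 17, moving 8 per step.
  step 7: 13 → 13
  step 8: 13 → 5
  step 9: 5 → 3
The row coordinate changes by +1 each step: at step 9 it is 1.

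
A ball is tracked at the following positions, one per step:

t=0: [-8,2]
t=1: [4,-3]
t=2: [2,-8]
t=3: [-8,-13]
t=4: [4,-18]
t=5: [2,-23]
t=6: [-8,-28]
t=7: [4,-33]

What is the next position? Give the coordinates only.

[2,-38]

The first coordinate repeats the cycle [-8, 4, 2] with period 3; step 8 mod 3 = 2, giving 2.
The second coordinate changes by -5 each step, so at step 8 it is 2 + 8·(-5) = -38.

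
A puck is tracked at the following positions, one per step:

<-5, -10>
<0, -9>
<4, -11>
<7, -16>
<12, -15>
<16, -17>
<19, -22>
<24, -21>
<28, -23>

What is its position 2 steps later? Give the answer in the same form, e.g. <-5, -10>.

<36, -27>

Differencing gives <+5, +1>, <+4, -2>, <+3, -5>, <+5, +1>, <+4, -2>, <+3, -5>, <+5, +1>, <+4, -2>. This is the pattern <+5, +1>, <+4, -2>, <+3, -5> repeated.
step 9: apply <+3, -5> → <31, -28>
step 10: apply <+5, +1> → <36, -27>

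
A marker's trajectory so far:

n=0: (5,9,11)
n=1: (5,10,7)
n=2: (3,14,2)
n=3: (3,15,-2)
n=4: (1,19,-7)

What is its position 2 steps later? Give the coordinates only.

Step-to-step displacements: (+0,+1,-4), (-2,+4,-5), (+0,+1,-4), (-2,+4,-5) — a repeating cycle of length 2.
step 5: apply (+0,+1,-4) → (1,20,-11)
step 6: apply (-2,+4,-5) → (-1,24,-16)

(-1,24,-16)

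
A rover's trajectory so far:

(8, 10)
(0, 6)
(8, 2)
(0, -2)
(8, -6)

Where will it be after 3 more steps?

(0, -18)

First: cycles through 8, 0 every 2 steps. Step 7 lands at position 1 of the cycle → 0.
Second: linear, -4 per step → -18 at step 7.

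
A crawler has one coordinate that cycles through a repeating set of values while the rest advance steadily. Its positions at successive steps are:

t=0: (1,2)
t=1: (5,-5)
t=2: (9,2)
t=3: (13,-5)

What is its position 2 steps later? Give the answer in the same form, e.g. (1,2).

First: linear, +4 per step → 21 at step 5.
Second: cycles through 2, -5 every 2 steps. Step 5 lands at position 1 of the cycle → -5.

(21,-5)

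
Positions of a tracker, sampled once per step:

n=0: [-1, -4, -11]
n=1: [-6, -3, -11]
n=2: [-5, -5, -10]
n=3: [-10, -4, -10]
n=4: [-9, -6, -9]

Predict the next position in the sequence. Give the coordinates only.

[-14, -5, -9]

Step-to-step displacements: [-5, +1, +0], [+1, -2, +1], [-5, +1, +0], [+1, -2, +1] — a repeating cycle of length 2.
step 5: apply [-5, +1, +0] → [-14, -5, -9]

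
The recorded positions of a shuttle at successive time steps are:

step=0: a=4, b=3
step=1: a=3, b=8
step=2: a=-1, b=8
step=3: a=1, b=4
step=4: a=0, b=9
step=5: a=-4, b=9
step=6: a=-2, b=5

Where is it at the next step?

a=-3, b=10

Step-to-step displacements: (-1, +5), (-4, +0), (+2, -4), (-1, +5), (-4, +0), (+2, -4) — a repeating cycle of length 3.
step 7: apply (-1, +5) → a=-3, b=10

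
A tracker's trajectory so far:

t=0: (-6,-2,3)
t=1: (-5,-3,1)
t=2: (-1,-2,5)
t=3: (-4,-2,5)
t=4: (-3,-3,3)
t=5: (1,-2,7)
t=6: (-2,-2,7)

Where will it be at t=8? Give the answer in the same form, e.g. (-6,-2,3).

Differencing gives (+1,-1,-2), (+4,+1,+4), (-3,+0,+0), (+1,-1,-2), (+4,+1,+4), (-3,+0,+0). This is the pattern (+1,-1,-2), (+4,+1,+4), (-3,+0,+0) repeated.
step 7: apply (+1,-1,-2) → (-1,-3,5)
step 8: apply (+4,+1,+4) → (3,-2,9)

(3,-2,9)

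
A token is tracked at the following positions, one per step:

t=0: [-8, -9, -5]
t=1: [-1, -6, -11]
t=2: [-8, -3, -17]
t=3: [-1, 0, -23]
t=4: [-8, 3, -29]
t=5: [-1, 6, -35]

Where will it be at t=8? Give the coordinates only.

The first coordinate repeats the cycle [-8, -1] with period 2; step 8 mod 2 = 0, giving -8.
The second coordinate changes by +3 each step, so at step 8 it is -9 + 8·(3) = 15.
The third coordinate changes by -6 each step, so at step 8 it is -5 + 8·(-6) = -53.

[-8, 15, -53]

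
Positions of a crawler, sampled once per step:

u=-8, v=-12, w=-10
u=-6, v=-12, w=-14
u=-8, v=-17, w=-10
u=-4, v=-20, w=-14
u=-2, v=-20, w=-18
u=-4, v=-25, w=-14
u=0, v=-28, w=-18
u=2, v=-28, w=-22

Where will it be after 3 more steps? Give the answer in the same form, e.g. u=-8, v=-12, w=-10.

Step-to-step displacements: (+2, +0, -4), (-2, -5, +4), (+4, -3, -4), (+2, +0, -4), (-2, -5, +4), (+4, -3, -4), (+2, +0, -4) — a repeating cycle of length 3.
step 8: apply (-2, -5, +4) → u=0, v=-33, w=-18
step 9: apply (+4, -3, -4) → u=4, v=-36, w=-22
step 10: apply (+2, +0, -4) → u=6, v=-36, w=-26

u=6, v=-36, w=-26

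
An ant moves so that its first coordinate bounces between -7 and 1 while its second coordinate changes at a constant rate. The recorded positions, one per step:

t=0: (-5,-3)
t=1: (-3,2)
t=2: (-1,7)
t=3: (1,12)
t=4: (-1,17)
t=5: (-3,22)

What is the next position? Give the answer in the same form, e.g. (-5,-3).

The first coordinate reflects between -7 and 1, moving 2 per step.
  step 6: -3 → -5
The second coordinate changes by +5 each step: at step 6 it is 27.

(-5,27)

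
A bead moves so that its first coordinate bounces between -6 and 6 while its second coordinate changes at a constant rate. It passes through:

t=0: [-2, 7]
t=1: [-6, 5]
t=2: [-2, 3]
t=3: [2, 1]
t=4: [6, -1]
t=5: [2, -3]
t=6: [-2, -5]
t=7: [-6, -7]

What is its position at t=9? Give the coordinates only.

The first coordinate travels 4 per step and bounces off the walls at -6 and 6.
  step 8: -6 → -2
  step 9: -2 → 2
The second coordinate changes by -2 each step: at step 9 it is -11.

[2, -11]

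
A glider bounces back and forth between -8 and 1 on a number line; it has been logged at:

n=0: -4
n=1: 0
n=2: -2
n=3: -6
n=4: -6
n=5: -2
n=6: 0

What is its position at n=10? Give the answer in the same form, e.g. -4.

The value reflects between -8 and 1, moving 4 per step.
  step 7: 0 → -4
  step 8: -4 → -8
  step 9: -8 → -4
  step 10: -4 → 0

0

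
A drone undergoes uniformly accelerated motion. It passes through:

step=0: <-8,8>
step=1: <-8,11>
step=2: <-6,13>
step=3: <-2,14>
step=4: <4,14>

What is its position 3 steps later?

Successive displacements: <+0,+3>, <+2,+2>, <+4,+1>, <+6,+0> — each changes by <+2,-1>.
step 5: <4,14> + <+8,-1> → <12,13>
step 6: <12,13> + <+10,-2> → <22,11>
step 7: <22,11> + <+12,-3> → <34,8>

<34,8>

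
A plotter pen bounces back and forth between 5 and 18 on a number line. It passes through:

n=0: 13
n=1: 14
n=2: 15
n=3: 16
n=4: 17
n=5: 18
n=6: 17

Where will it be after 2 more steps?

The value travels 1 per step and bounces off the walls at 5 and 18.
  step 7: 17 → 16
  step 8: 16 → 15

15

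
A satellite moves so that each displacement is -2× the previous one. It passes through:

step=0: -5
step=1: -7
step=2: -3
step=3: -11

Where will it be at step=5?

Consecutive displacements -2, +4, -8 scale by a factor of -2 each step.
step 4: -11 + 16 → 5
step 5: 5 − 32 → -27

-27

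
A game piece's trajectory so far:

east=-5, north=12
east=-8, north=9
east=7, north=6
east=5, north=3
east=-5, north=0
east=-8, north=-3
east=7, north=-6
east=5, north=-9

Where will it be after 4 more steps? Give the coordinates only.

The east coordinate repeats the cycle [-5, -8, 7, 5] with period 4; step 11 mod 4 = 3, giving 5.
The north coordinate changes by -3 each step, so at step 11 it is 12 + 11·(-3) = -21.

east=5, north=-21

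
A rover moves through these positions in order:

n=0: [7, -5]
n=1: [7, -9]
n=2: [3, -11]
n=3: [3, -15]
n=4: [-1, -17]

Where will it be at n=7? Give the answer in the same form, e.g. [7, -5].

Step-to-step displacements: [+0, -4], [-4, -2], [+0, -4], [-4, -2] — a repeating cycle of length 2.
step 5: apply [+0, -4] → [-1, -21]
step 6: apply [-4, -2] → [-5, -23]
step 7: apply [+0, -4] → [-5, -27]

[-5, -27]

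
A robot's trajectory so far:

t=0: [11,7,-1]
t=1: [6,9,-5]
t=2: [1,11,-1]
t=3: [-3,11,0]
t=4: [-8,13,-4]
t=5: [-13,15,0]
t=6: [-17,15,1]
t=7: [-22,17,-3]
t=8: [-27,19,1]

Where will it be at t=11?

The moves between consecutive positions are [-5,+2,-4], [-5,+2,+4], [-4,+0,+1], [-5,+2,-4], [-5,+2,+4], [-4,+0,+1], [-5,+2,-4], [-5,+2,+4]; they repeat the 3-cycle [[-5,+2,-4], [-5,+2,+4], [-4,+0,+1]].
step 9: apply [-4,+0,+1] → [-31,19,2]
step 10: apply [-5,+2,-4] → [-36,21,-2]
step 11: apply [-5,+2,+4] → [-41,23,2]

[-41,23,2]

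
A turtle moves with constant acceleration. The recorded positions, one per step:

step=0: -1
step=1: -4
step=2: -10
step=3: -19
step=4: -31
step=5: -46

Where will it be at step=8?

Successive displacements: -3, -6, -9, -12, -15 — each changes by -3.
step 6: -46 − 18 → -64
step 7: -64 − 21 → -85
step 8: -85 − 24 → -109

-109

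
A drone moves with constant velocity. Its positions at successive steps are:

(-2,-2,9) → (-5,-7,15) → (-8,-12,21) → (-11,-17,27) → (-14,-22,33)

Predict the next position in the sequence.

(-17,-27,39)

The position changes by (-3,-5,+6) every step.
step 5: (-14,-22,33) + (-3,-5,+6) → (-17,-27,39)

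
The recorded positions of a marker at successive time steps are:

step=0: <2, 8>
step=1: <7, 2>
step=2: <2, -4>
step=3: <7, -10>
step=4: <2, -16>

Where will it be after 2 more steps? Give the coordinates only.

<2, -28>

The first coordinate repeats the cycle [2, 7] with period 2; step 6 mod 2 = 0, giving 2.
The second coordinate changes by -6 each step, so at step 6 it is 8 + 6·(-6) = -28.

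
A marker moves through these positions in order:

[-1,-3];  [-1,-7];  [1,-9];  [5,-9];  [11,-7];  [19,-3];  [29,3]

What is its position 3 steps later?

[71,33]

Successive displacements: [+0,-4], [+2,-2], [+4,+0], [+6,+2], [+8,+4], [+10,+6] — each changes by [+2,+2].
step 7: [29,3] + [+12,+8] → [41,11]
step 8: [41,11] + [+14,+10] → [55,21]
step 9: [55,21] + [+16,+12] → [71,33]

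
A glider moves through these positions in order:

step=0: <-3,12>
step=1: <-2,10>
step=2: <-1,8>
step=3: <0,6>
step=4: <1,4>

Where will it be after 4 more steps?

The position changes by <+1,-2> every step.
step 5: <1,4> + <+1,-2> → <2,2>
step 6: <2,2> + <+1,-2> → <3,0>
step 7: <3,0> + <+1,-2> → <4,-2>
step 8: <4,-2> + <+1,-2> → <5,-4>

<5,-4>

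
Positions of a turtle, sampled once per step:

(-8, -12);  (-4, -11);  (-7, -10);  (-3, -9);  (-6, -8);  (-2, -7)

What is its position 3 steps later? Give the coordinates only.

(-4, -4)

Differencing gives (+4, +1), (-3, +1), (+4, +1), (-3, +1), (+4, +1). This is the pattern (+4, +1), (-3, +1) repeated.
step 6: apply (-3, +1) → (-5, -6)
step 7: apply (+4, +1) → (-1, -5)
step 8: apply (-3, +1) → (-4, -4)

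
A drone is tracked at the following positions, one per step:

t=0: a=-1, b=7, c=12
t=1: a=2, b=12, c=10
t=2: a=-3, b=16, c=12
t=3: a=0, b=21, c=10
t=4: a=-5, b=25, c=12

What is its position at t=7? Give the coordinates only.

a=-4, b=39, c=10

Differencing gives (+3,+5,-2), (-5,+4,+2), (+3,+5,-2), (-5,+4,+2). This is the pattern (+3,+5,-2), (-5,+4,+2) repeated.
step 5: apply (+3,+5,-2) → a=-2, b=30, c=10
step 6: apply (-5,+4,+2) → a=-7, b=34, c=12
step 7: apply (+3,+5,-2) → a=-4, b=39, c=10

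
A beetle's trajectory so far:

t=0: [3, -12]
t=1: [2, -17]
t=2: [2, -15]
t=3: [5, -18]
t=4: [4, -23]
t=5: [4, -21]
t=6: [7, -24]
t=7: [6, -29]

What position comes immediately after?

Step-to-step displacements: [-1, -5], [+0, +2], [+3, -3], [-1, -5], [+0, +2], [+3, -3], [-1, -5] — a repeating cycle of length 3.
step 8: apply [+0, +2] → [6, -27]

[6, -27]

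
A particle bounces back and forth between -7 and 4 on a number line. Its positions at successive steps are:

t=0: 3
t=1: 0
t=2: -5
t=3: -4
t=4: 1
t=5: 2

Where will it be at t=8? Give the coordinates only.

-1

The value travels 5 per step and bounces off the walls at -7 and 4.
  step 6: 2 → -3
  step 7: -3 → -6
  step 8: -6 → -1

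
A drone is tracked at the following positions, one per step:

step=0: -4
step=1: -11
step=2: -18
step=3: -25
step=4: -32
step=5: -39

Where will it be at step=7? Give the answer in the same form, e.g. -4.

Constant displacement of -7 per step.
step 6: -39 − 7 → -46
step 7: -46 − 7 → -53

-53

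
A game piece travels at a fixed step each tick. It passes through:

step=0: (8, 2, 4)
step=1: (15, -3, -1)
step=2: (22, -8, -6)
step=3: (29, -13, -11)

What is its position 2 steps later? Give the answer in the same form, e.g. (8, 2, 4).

(43, -23, -21)

Constant displacement of (+7, -5, -5) per step.
step 4: (29, -13, -11) + (+7, -5, -5) → (36, -18, -16)
step 5: (36, -18, -16) + (+7, -5, -5) → (43, -23, -21)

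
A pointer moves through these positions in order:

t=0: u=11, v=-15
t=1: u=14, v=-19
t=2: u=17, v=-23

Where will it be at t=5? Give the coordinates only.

Constant displacement of (+3, -4) per step.
step 3: u=17, v=-23 + (+3, -4) → u=20, v=-27
step 4: u=20, v=-27 + (+3, -4) → u=23, v=-31
step 5: u=23, v=-31 + (+3, -4) → u=26, v=-35

u=26, v=-35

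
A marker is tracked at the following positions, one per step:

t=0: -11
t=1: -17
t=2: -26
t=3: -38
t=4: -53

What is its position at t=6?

-92

Successive displacements: -6, -9, -12, -15 — each changes by -3.
step 5: -53 − 18 → -71
step 6: -71 − 21 → -92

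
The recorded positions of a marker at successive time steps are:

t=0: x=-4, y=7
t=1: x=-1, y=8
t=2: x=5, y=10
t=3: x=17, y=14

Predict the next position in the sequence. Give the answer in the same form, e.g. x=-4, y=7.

Consecutive displacements (+3, +1), (+6, +2), (+12, +4) scale by a factor of 2 each step.
step 4: x=17, y=14 + (+24, +8) → x=41, y=22

x=41, y=22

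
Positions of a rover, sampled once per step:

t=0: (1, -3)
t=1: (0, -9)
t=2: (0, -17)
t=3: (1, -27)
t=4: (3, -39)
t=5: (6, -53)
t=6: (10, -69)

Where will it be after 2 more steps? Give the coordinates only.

First differences are (-1, -6), (+0, -8), (+1, -10), (+2, -12), (+3, -14), (+4, -16); their common second difference is (+1, -2) (constant acceleration).
step 7: (10, -69) + (+5, -18) → (15, -87)
step 8: (15, -87) + (+6, -20) → (21, -107)

(21, -107)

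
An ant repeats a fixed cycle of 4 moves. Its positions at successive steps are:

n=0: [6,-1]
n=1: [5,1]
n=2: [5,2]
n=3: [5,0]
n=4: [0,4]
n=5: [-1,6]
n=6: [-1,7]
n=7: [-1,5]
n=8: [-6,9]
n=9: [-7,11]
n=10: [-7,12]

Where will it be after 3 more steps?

[-13,16]

Step-to-step displacements: [-1,+2], [+0,+1], [+0,-2], [-5,+4], [-1,+2], [+0,+1], [+0,-2], [-5,+4], [-1,+2], [+0,+1] — a repeating cycle of length 4.
step 11: apply [+0,-2] → [-7,10]
step 12: apply [-5,+4] → [-12,14]
step 13: apply [-1,+2] → [-13,16]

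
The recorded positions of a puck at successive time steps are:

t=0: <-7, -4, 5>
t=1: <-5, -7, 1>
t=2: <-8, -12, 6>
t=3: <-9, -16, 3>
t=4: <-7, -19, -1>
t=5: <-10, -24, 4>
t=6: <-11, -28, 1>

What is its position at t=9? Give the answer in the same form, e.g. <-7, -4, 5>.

Differencing gives <+2, -3, -4>, <-3, -5, +5>, <-1, -4, -3>, <+2, -3, -4>, <-3, -5, +5>, <-1, -4, -3>. This is the pattern <+2, -3, -4>, <-3, -5, +5>, <-1, -4, -3> repeated.
step 7: apply <+2, -3, -4> → <-9, -31, -3>
step 8: apply <-3, -5, +5> → <-12, -36, 2>
step 9: apply <-1, -4, -3> → <-13, -40, -1>

<-13, -40, -1>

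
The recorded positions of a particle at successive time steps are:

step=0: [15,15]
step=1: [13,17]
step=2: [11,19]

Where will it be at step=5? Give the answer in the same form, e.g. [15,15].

[5,25]

The position changes by [-2,+2] every step.
step 3: [11,19] + [-2,+2] → [9,21]
step 4: [9,21] + [-2,+2] → [7,23]
step 5: [7,23] + [-2,+2] → [5,25]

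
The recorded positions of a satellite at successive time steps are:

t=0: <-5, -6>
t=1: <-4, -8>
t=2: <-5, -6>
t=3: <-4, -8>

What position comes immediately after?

Consecutive displacements <+1, -2>, <-1, +2>, <+1, -2> scale by a factor of -1 each step.
step 4: <-4, -8> + <-1, +2> → <-5, -6>

<-5, -6>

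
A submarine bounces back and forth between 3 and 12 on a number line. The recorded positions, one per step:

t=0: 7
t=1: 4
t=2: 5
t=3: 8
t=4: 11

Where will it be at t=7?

The value travels 3 per step and bounces off the walls at 3 and 12.
  step 5: 11 → 10
  step 6: 10 → 7
  step 7: 7 → 4

4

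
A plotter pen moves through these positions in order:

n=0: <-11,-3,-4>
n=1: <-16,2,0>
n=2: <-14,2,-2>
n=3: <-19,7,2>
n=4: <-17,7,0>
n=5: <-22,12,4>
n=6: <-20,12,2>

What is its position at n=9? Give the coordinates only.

<-28,22,8>

The moves between consecutive positions are <-5,+5,+4>, <+2,+0,-2>, <-5,+5,+4>, <+2,+0,-2>, <-5,+5,+4>, <+2,+0,-2>; they repeat the 2-cycle [<-5,+5,+4>, <+2,+0,-2>].
step 7: apply <-5,+5,+4> → <-25,17,6>
step 8: apply <+2,+0,-2> → <-23,17,4>
step 9: apply <-5,+5,+4> → <-28,22,8>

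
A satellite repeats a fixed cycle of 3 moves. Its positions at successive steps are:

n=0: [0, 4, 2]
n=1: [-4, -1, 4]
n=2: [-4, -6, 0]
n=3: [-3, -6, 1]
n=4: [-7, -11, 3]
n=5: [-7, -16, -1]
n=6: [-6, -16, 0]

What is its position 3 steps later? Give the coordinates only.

The moves between consecutive positions are [-4, -5, +2], [+0, -5, -4], [+1, +0, +1], [-4, -5, +2], [+0, -5, -4], [+1, +0, +1]; they repeat the 3-cycle [[-4, -5, +2], [+0, -5, -4], [+1, +0, +1]].
step 7: apply [-4, -5, +2] → [-10, -21, 2]
step 8: apply [+0, -5, -4] → [-10, -26, -2]
step 9: apply [+1, +0, +1] → [-9, -26, -1]

[-9, -26, -1]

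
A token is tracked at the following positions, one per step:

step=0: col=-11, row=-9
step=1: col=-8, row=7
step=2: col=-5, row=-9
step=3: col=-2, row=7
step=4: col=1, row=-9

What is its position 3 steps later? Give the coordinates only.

col=10, row=7

The col coordinate changes by +3 each step, so at step 7 it is -11 + 7·(3) = 10.
The row coordinate repeats the cycle [-9, 7] with period 2; step 7 mod 2 = 1, giving 7.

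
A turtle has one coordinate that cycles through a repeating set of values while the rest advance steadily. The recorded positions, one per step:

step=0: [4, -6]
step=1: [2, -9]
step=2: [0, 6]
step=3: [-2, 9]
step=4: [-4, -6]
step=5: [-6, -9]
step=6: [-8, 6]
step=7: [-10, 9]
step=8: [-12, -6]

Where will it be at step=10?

The first coordinate changes by -2 each step, so at step 10 it is 4 + 10·(-2) = -16.
The second coordinate repeats the cycle [-6, -9, 6, 9] with period 4; step 10 mod 4 = 2, giving 6.

[-16, 6]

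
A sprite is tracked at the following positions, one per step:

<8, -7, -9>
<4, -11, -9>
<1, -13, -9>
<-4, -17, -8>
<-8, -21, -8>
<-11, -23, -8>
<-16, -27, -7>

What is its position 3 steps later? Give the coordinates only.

The moves between consecutive positions are <-4, -4, +0>, <-3, -2, +0>, <-5, -4, +1>, <-4, -4, +0>, <-3, -2, +0>, <-5, -4, +1>; they repeat the 3-cycle [<-4, -4, +0>, <-3, -2, +0>, <-5, -4, +1>].
step 7: apply <-4, -4, +0> → <-20, -31, -7>
step 8: apply <-3, -2, +0> → <-23, -33, -7>
step 9: apply <-5, -4, +1> → <-28, -37, -6>

<-28, -37, -6>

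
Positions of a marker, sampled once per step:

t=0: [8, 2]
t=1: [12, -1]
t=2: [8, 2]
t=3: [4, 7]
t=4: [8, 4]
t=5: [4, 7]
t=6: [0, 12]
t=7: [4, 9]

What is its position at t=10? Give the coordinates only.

Step-to-step displacements: [+4, -3], [-4, +3], [-4, +5], [+4, -3], [-4, +3], [-4, +5], [+4, -3] — a repeating cycle of length 3.
step 8: apply [-4, +3] → [0, 12]
step 9: apply [-4, +5] → [-4, 17]
step 10: apply [+4, -3] → [0, 14]

[0, 14]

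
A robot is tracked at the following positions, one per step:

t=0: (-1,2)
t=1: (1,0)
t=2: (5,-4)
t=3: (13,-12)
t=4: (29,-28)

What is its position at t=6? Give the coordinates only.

Step-to-step displacements: (+2,-2), (+4,-4), (+8,-8), (+16,-16); each is 2× the previous.
step 5: (29,-28) + (+32,-32) → (61,-60)
step 6: (61,-60) + (+64,-64) → (125,-124)

(125,-124)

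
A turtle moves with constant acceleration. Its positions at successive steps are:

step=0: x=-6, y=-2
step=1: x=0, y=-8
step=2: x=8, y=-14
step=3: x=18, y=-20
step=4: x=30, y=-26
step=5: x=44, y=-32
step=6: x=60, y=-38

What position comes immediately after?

First differences are (+6,-6), (+8,-6), (+10,-6), (+12,-6), (+14,-6), (+16,-6); their common second difference is (+2,+0) (constant acceleration).
step 7: x=60, y=-38 + (+18,-6) → x=78, y=-44

x=78, y=-44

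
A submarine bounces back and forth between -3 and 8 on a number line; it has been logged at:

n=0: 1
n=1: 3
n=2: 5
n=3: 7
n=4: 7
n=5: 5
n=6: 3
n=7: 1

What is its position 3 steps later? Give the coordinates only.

-1

The value reflects between -3 and 8, moving 2 per step.
  step 8: 1 → -1
  step 9: -1 → -3
  step 10: -3 → -1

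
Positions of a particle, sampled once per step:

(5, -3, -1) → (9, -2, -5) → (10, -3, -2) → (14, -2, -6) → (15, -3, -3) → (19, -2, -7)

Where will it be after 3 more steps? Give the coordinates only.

(25, -3, -5)

Differencing gives (+4, +1, -4), (+1, -1, +3), (+4, +1, -4), (+1, -1, +3), (+4, +1, -4). This is the pattern (+4, +1, -4), (+1, -1, +3) repeated.
step 6: apply (+1, -1, +3) → (20, -3, -4)
step 7: apply (+4, +1, -4) → (24, -2, -8)
step 8: apply (+1, -1, +3) → (25, -3, -5)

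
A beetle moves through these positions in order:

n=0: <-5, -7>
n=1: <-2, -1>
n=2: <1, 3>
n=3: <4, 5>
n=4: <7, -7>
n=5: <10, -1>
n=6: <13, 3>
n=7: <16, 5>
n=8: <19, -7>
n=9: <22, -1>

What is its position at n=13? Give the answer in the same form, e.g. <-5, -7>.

<34, -1>

The first coordinate changes by +3 each step, so at step 13 it is -5 + 13·(3) = 34.
The second coordinate repeats the cycle [-7, -1, 3, 5] with period 4; step 13 mod 4 = 1, giving -1.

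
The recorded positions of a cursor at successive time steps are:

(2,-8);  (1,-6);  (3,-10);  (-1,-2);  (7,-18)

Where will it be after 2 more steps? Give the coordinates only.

(23,-50)

Consecutive displacements (-1,+2), (+2,-4), (-4,+8), (+8,-16) scale by a factor of -2 each step.
step 5: (7,-18) + (-16,+32) → (-9,14)
step 6: (-9,14) + (+32,-64) → (23,-50)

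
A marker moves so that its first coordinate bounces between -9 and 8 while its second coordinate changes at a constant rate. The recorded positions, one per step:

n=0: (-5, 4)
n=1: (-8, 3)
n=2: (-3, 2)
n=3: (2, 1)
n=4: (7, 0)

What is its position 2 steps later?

(-1, -2)

The first coordinate reflects between -9 and 8, moving 5 per step.
  step 5: 7 → 4
  step 6: 4 → -1
The second coordinate changes by -1 each step: at step 6 it is -2.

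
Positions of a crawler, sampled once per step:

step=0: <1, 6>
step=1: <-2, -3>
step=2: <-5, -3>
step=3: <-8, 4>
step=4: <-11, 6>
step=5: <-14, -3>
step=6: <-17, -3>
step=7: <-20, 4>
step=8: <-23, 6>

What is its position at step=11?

<-32, 4>

First: linear, -3 per step → -32 at step 11.
Second: cycles through 6, -3, -3, 4 every 4 steps. Step 11 lands at position 3 of the cycle → 4.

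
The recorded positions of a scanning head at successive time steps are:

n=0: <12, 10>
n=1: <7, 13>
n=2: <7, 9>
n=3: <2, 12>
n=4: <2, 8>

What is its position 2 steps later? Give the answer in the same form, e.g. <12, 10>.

Step-to-step displacements: <-5, +3>, <+0, -4>, <-5, +3>, <+0, -4> — a repeating cycle of length 2.
step 5: apply <-5, +3> → <-3, 11>
step 6: apply <+0, -4> → <-3, 7>

<-3, 7>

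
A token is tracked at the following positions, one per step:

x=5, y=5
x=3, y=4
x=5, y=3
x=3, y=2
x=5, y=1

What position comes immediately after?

X: cycles through 5, 3 every 2 steps. Step 5 lands at position 1 of the cycle → 3.
Y: linear, -1 per step → 0 at step 5.

x=3, y=0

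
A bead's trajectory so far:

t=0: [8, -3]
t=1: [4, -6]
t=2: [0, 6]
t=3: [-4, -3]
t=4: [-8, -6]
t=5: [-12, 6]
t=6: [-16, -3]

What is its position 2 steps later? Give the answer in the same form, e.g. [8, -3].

[-24, 6]

The first coordinate changes by -4 each step, so at step 8 it is 8 + 8·(-4) = -24.
The second coordinate repeats the cycle [-3, -6, 6] with period 3; step 8 mod 3 = 2, giving 6.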